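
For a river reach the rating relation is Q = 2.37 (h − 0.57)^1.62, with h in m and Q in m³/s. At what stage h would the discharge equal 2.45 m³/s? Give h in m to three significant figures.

h − h₀ = (Q/C)^(1/b) = (2.45/2.37)^(1/1.62) = 1.021 m
h = 0.57 + 1.021 = 1.591 m

1.59 m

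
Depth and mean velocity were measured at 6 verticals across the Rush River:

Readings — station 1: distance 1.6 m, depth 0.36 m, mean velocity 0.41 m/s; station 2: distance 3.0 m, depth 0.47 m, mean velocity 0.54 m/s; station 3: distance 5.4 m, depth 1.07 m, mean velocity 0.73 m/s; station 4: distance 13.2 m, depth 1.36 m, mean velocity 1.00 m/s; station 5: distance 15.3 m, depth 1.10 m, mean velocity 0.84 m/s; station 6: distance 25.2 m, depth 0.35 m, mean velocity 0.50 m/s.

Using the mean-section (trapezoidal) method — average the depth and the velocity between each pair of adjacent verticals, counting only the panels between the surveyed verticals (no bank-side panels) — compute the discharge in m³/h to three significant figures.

60600 m³/h

Panel 1-2: Δb = 1.4 m, d̄ = (0.36+0.47)/2 = 0.415, v̄ = (0.41+0.54)/2 = 0.475 → q = 1.4×0.415×0.475 = 0.2760 m³/s
Panel 2-3: Δb = 2.4 m, d̄ = (0.47+1.07)/2 = 0.77, v̄ = (0.54+0.73)/2 = 0.635 → q = 2.4×0.77×0.635 = 1.173 m³/s
Panel 3-4: Δb = 7.8 m, d̄ = (1.07+1.36)/2 = 1.215, v̄ = (0.73+1.00)/2 = 0.865 → q = 7.8×1.215×0.865 = 8.198 m³/s
Panel 4-5: Δb = 2.1 m, d̄ = (1.36+1.10)/2 = 1.23, v̄ = (1.00+0.84)/2 = 0.92 → q = 2.1×1.23×0.92 = 2.376 m³/s
Panel 5-6: Δb = 9.9 m, d̄ = (1.10+0.35)/2 = 0.725, v̄ = (0.84+0.50)/2 = 0.67 → q = 9.9×0.725×0.67 = 4.809 m³/s
Q = Σ q = 16.83 m³/s
= 16.83 × 3600 = 60600 m³/h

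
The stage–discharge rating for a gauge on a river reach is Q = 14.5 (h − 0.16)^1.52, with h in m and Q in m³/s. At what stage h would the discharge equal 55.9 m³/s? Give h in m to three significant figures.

h − h₀ = (Q/C)^(1/b) = (55.9/14.5)^(1/1.52) = 2.430 m
h = 0.16 + 2.430 = 2.590 m

2.59 m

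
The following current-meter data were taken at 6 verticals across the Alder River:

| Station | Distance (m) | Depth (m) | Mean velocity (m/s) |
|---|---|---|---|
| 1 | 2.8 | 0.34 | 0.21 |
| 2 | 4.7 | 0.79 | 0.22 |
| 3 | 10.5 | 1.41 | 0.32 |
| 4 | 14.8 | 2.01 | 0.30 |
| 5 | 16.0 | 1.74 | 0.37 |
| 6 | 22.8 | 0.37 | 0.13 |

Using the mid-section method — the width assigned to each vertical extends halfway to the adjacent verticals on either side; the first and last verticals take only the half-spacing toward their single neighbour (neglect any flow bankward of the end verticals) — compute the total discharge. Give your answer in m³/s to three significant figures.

w_1 = (4.7 − 2.8)/2 = 0.95 m; q_1 = 0.21 × 0.34 × 0.95 = 0.06783 m³/s
w_2 = (10.5 − 2.8)/2 = 3.85 m; q_2 = 0.22 × 0.79 × 3.85 = 0.6691 m³/s
w_3 = (14.8 − 4.7)/2 = 5.05 m; q_3 = 0.32 × 1.41 × 5.05 = 2.279 m³/s
w_4 = (16.0 − 10.5)/2 = 2.75 m; q_4 = 0.30 × 2.01 × 2.75 = 1.658 m³/s
w_5 = (22.8 − 14.8)/2 = 4 m; q_5 = 0.37 × 1.74 × 4 = 2.575 m³/s
w_6 = (22.8 − 16.0)/2 = 3.4 m; q_6 = 0.13 × 0.37 × 3.4 = 0.1635 m³/s
Q = Σ qᵢ = 7.413 m³/s

7.41 m³/s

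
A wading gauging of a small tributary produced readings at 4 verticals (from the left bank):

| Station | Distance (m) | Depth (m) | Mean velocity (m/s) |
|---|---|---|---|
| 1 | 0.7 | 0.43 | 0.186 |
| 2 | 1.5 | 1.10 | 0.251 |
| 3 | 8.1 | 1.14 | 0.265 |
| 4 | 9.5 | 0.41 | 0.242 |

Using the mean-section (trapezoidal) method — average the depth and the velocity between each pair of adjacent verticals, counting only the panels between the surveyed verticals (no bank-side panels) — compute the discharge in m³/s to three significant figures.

Panel 1-2: Δb = 0.8 m, d̄ = (0.43+1.10)/2 = 0.765, v̄ = (0.186+0.251)/2 = 0.2185 → q = 0.8×0.765×0.2185 = 0.1337 m³/s
Panel 2-3: Δb = 6.6 m, d̄ = (1.10+1.14)/2 = 1.12, v̄ = (0.251+0.265)/2 = 0.258 → q = 6.6×1.12×0.258 = 1.907 m³/s
Panel 3-4: Δb = 1.4 m, d̄ = (1.14+0.41)/2 = 0.775, v̄ = (0.265+0.242)/2 = 0.2535 → q = 1.4×0.775×0.2535 = 0.2750 m³/s
Q = Σ q = 2.316 m³/s

2.32 m³/s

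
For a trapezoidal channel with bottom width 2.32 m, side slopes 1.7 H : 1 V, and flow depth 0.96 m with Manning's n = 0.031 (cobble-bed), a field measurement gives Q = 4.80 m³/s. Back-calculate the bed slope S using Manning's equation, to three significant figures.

0.00290

A = (b + z·y)·y = (2.32 + 1.7×0.96)×0.96 = 3.794 m²
P = b + 2y√(1+z²) = 2.32 + 2×0.96×√(1+1.7²) = 6.107 m
R = A/P = 3.794/6.107 = 0.6213 m
S = (Q·n / (1·A·R^(2/3)))² = (4.80×0.031 / (1×3.794×0.7281))² = 0.002902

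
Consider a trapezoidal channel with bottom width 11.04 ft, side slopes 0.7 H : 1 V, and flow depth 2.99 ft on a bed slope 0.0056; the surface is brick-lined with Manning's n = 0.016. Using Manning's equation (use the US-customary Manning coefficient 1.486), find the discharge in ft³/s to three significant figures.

A = (b + z·y)·y = (11.04 + 0.7×2.99)×2.99 = 39.27 ft²
P = b + 2y√(1+z²) = 11.04 + 2×2.99×√(1+0.7²) = 18.34 ft
R = A/P = 39.27/18.34 = 2.141 ft
Q = (1.486/n)·A·R^(2/3)·S^(1/2) = (1.486/0.016) × 39.27 × 2.141^(2/3) × 0.0056^(1/2) = 453.4 ft³/s

453 ft³/s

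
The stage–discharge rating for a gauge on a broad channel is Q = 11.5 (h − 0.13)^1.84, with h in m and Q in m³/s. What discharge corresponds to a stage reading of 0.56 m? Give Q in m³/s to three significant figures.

2.43 m³/s

Q = 11.5 × (0.56 − 0.13)^1.84 = 11.5 × 0.43^1.84 = 2.434 m³/s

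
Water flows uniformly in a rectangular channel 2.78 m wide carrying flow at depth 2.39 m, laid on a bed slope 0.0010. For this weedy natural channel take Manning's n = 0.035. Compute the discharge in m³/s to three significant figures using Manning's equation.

5.51 m³/s

A = b·y = 2.78 × 2.39 = 6.644 m²
P = b + 2y = 2.78 + 2×2.39 = 7.560 m
R = A/P = 6.644/7.560 = 0.8789 m
Q = (1/n)·A·R^(2/3)·S^(1/2) = (1/0.035) × 6.644 × 0.8789^(2/3) × 0.0010^(1/2) = 5.508 m³/s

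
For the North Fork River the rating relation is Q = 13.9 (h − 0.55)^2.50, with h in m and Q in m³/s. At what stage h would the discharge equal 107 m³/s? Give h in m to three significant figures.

2.81 m

h − h₀ = (Q/C)^(1/b) = (107/13.9)^(1/2.50) = 2.262 m
h = 0.55 + 2.262 = 2.812 m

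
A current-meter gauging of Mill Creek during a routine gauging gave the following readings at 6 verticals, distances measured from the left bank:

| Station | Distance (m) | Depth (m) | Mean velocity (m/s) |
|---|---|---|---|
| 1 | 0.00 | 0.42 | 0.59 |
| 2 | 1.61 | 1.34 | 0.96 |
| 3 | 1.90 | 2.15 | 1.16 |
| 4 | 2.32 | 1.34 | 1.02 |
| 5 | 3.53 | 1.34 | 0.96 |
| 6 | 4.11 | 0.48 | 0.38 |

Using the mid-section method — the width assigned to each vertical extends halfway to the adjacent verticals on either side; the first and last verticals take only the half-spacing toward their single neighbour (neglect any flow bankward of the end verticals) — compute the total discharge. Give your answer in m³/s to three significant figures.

4.63 m³/s

w_1 = (1.61 − 0.00)/2 = 0.805 m; q_1 = 0.59 × 0.42 × 0.805 = 0.1995 m³/s
w_2 = (1.90 − 0.00)/2 = 0.95 m; q_2 = 0.96 × 1.34 × 0.95 = 1.222 m³/s
w_3 = (2.32 − 1.61)/2 = 0.355 m; q_3 = 1.16 × 2.15 × 0.355 = 0.8854 m³/s
w_4 = (3.53 − 1.90)/2 = 0.815 m; q_4 = 1.02 × 1.34 × 0.815 = 1.114 m³/s
w_5 = (4.11 − 2.32)/2 = 0.895 m; q_5 = 0.96 × 1.34 × 0.895 = 1.151 m³/s
w_6 = (4.11 − 3.53)/2 = 0.29 m; q_6 = 0.38 × 0.48 × 0.29 = 0.05290 m³/s
Q = Σ qᵢ = 4.625 m³/s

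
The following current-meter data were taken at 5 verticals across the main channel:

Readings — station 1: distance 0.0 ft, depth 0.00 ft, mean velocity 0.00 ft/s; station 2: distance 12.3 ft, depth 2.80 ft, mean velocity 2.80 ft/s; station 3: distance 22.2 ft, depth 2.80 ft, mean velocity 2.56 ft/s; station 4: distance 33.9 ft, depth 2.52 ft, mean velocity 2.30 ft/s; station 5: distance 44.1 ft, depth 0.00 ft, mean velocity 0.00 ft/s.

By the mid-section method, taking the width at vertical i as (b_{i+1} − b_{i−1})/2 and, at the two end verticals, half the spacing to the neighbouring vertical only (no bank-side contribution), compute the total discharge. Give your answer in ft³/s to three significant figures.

228 ft³/s

w_2 = (22.2 − 0.0)/2 = 11.1 ft; q_2 = 2.80 × 2.80 × 11.1 = 87.02 ft³/s
w_3 = (33.9 − 12.3)/2 = 10.8 ft; q_3 = 2.56 × 2.80 × 10.8 = 77.41 ft³/s
w_4 = (44.1 − 22.2)/2 = 10.95 ft; q_4 = 2.30 × 2.52 × 10.95 = 63.47 ft³/s
Stations 1, 5 contribute zero (depth or velocity is 0).
Q = Σ qᵢ = 227.9 ft³/s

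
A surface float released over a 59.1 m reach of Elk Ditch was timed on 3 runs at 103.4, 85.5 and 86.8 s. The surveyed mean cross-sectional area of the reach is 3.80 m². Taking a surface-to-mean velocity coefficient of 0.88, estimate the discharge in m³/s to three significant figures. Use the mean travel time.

2.15 m³/s

t̄ = (103.4 + 85.5 + 86.8) / 3 = 91.9 s
v_surface = L / t̄ = 59.1 / 91.9 = 0.6431 m/s
v_mean = 0.88 × 0.6431 = 0.5659 m/s
Q = A × v_mean = 3.80 × 0.5659 = 2.150 m³/s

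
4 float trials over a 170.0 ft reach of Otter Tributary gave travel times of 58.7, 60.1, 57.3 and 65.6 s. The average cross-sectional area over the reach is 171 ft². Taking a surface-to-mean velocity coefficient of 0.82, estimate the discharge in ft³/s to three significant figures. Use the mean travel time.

t̄ = (58.7 + 60.1 + 57.3 + 65.6) / 4 = 60.425 s
v_surface = L / t̄ = 170.0 / 60.425 = 2.813 ft/s
v_mean = 0.82 × 2.813 = 2.307 ft/s
Q = A × v_mean = 171 × 2.307 = 394.5 ft³/s

394 ft³/s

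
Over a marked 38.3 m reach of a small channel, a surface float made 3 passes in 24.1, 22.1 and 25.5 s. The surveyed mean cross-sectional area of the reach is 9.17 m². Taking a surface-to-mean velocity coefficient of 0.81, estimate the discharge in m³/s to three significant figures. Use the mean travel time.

t̄ = (24.1 + 22.1 + 25.5) / 3 = 23.9 s
v_surface = L / t̄ = 38.3 / 23.9 = 1.603 m/s
v_mean = 0.81 × 1.603 = 1.298 m/s
Q = A × v_mean = 9.17 × 1.298 = 11.90 m³/s

11.9 m³/s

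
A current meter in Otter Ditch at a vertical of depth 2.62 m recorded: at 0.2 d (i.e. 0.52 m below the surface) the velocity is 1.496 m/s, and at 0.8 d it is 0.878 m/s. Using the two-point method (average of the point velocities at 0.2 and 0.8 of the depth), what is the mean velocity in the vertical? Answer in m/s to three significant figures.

v̄ = (1.496 + 0.878) / 2 = 1.187 m/s

1.19 m/s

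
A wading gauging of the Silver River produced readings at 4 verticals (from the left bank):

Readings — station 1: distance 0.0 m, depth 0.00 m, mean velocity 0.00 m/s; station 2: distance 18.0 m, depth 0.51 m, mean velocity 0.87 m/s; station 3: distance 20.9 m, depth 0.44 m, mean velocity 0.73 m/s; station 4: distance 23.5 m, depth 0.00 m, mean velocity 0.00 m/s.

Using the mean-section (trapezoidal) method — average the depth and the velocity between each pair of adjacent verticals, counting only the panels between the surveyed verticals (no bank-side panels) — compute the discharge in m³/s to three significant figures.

3.31 m³/s

Panel 1-2: Δb = 18 m, d̄ = (0.00+0.51)/2 = 0.255, v̄ = (0.00+0.87)/2 = 0.435 → q = 18×0.255×0.435 = 1.997 m³/s
Panel 2-3: Δb = 2.9 m, d̄ = (0.51+0.44)/2 = 0.475, v̄ = (0.87+0.73)/2 = 0.8 → q = 2.9×0.475×0.8 = 1.102 m³/s
Panel 3-4: Δb = 2.6 m, d̄ = (0.44+0.00)/2 = 0.22, v̄ = (0.73+0.00)/2 = 0.365 → q = 2.6×0.22×0.365 = 0.2088 m³/s
Q = Σ q = 3.307 m³/s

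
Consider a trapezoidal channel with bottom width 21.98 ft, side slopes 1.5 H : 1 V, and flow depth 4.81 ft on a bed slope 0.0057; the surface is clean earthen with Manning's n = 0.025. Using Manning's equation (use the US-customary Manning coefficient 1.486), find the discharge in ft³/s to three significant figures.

A = (b + z·y)·y = (21.98 + 1.5×4.81)×4.81 = 140.4 ft²
P = b + 2y√(1+z²) = 21.98 + 2×4.81×√(1+1.5²) = 39.32 ft
R = A/P = 140.4/39.32 = 3.571 ft
Q = (1.486/n)·A·R^(2/3)·S^(1/2) = (1.486/0.025) × 140.4 × 3.571^(2/3) × 0.0057^(1/2) = 1472 ft³/s

1470 ft³/s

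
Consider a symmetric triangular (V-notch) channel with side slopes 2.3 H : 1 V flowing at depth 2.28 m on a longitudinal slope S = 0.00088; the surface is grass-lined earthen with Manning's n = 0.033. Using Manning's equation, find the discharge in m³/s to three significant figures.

A = z·y² = 2.3×2.28² = 11.96 m²
P = 2y√(1+z²) = 2×2.28×√(1+2.3²) = 11.44 m
R = A/P = 11.96/11.44 = 1.045 m
Q = (1/n)·A·R^(2/3)·S^(1/2) = (1/0.033) × 11.96 × 1.045^(2/3) × 0.00088^(1/2) = 11.07 m³/s

11.1 m³/s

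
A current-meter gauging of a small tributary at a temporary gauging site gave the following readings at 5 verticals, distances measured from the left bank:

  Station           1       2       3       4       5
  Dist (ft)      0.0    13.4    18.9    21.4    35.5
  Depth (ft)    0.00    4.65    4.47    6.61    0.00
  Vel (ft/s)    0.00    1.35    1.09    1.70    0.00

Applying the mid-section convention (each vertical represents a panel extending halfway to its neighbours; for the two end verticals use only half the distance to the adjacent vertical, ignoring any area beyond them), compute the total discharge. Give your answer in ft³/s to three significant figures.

w_2 = (18.9 − 0.0)/2 = 9.45 ft; q_2 = 1.35 × 4.65 × 9.45 = 59.32 ft³/s
w_3 = (21.4 − 13.4)/2 = 4 ft; q_3 = 1.09 × 4.47 × 4 = 19.49 ft³/s
w_4 = (35.5 − 18.9)/2 = 8.3 ft; q_4 = 1.70 × 6.61 × 8.3 = 93.27 ft³/s
Stations 1, 5 contribute zero (depth or velocity is 0).
Q = Σ qᵢ = 172.1 ft³/s

172 ft³/s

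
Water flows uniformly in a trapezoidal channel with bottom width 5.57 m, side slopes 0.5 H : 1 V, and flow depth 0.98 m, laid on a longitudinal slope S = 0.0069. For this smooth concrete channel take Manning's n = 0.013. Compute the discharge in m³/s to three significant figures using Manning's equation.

31.7 m³/s

A = (b + z·y)·y = (5.57 + 0.5×0.98)×0.98 = 5.939 m²
P = b + 2y√(1+z²) = 5.57 + 2×0.98×√(1+0.5²) = 7.761 m
R = A/P = 5.939/7.761 = 0.7652 m
Q = (1/n)·A·R^(2/3)·S^(1/2) = (1/0.013) × 5.939 × 0.7652^(2/3) × 0.0069^(1/2) = 31.75 m³/s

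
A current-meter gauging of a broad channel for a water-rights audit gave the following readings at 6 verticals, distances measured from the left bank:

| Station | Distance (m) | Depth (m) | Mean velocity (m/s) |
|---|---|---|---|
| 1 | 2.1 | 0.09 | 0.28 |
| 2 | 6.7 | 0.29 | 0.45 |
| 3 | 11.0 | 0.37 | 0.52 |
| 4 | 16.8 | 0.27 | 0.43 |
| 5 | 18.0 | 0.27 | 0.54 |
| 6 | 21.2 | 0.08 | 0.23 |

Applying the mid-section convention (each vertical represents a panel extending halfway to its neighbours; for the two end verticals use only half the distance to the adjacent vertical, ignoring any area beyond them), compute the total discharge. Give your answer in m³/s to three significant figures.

2.37 m³/s

w_1 = (6.7 − 2.1)/2 = 2.3 m; q_1 = 0.28 × 0.09 × 2.3 = 0.05796 m³/s
w_2 = (11.0 − 2.1)/2 = 4.45 m; q_2 = 0.45 × 0.29 × 4.45 = 0.5807 m³/s
w_3 = (16.8 − 6.7)/2 = 5.05 m; q_3 = 0.52 × 0.37 × 5.05 = 0.9716 m³/s
w_4 = (18.0 − 11.0)/2 = 3.5 m; q_4 = 0.43 × 0.27 × 3.5 = 0.4064 m³/s
w_5 = (21.2 − 16.8)/2 = 2.2 m; q_5 = 0.54 × 0.27 × 2.2 = 0.3208 m³/s
w_6 = (21.2 − 18.0)/2 = 1.6 m; q_6 = 0.23 × 0.08 × 1.6 = 0.02944 m³/s
Q = Σ qᵢ = 2.367 m³/s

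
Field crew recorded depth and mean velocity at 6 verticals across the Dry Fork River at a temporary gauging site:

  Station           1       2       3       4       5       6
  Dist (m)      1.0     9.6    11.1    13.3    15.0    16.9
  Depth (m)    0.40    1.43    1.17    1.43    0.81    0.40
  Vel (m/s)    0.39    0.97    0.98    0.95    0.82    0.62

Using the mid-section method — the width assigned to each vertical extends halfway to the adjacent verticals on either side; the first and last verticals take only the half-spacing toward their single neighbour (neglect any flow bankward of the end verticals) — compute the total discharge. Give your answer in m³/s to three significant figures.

w_1 = (9.6 − 1.0)/2 = 4.3 m; q_1 = 0.39 × 0.40 × 4.3 = 0.6708 m³/s
w_2 = (11.1 − 1.0)/2 = 5.05 m; q_2 = 0.97 × 1.43 × 5.05 = 7.005 m³/s
w_3 = (13.3 − 9.6)/2 = 1.85 m; q_3 = 0.98 × 1.17 × 1.85 = 2.121 m³/s
w_4 = (15.0 − 11.1)/2 = 1.95 m; q_4 = 0.95 × 1.43 × 1.95 = 2.649 m³/s
w_5 = (16.9 − 13.3)/2 = 1.8 m; q_5 = 0.82 × 0.81 × 1.8 = 1.196 m³/s
w_6 = (16.9 − 15.0)/2 = 0.95 m; q_6 = 0.62 × 0.40 × 0.95 = 0.2356 m³/s
Q = Σ qᵢ = 13.88 m³/s

13.9 m³/s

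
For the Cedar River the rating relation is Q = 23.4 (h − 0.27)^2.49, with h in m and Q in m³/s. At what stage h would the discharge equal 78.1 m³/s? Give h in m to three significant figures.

1.89 m

h − h₀ = (Q/C)^(1/b) = (78.1/23.4)^(1/2.49) = 1.623 m
h = 0.27 + 1.623 = 1.893 m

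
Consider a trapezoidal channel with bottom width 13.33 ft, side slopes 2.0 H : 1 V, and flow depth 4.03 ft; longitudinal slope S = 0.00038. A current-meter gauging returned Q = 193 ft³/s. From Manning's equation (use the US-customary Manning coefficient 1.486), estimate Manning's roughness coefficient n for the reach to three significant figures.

A = (b + z·y)·y = (13.33 + 2.0×4.03)×4.03 = 86.20 ft²
P = b + 2y√(1+z²) = 13.33 + 2×4.03×√(1+2.0²) = 31.35 ft
R = A/P = 86.20/31.35 = 2.749 ft
n = (1.486/Q)·A·R^(2/3)·S^(1/2) = (1.486/193) × 86.20 × 1.963 × 0.01949 = 0.02539

0.0254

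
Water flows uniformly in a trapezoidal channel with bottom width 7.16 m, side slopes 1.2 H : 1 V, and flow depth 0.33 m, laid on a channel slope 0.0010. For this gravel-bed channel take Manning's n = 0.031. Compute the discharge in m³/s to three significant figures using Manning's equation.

A = (b + z·y)·y = (7.16 + 1.2×0.33)×0.33 = 2.493 m²
P = b + 2y√(1+z²) = 7.16 + 2×0.33×√(1+1.2²) = 8.191 m
R = A/P = 2.493/8.191 = 0.3044 m
Q = (1/n)·A·R^(2/3)·S^(1/2) = (1/0.031) × 2.493 × 0.3044^(2/3) × 0.0010^(1/2) = 1.151 m³/s

1.15 m³/s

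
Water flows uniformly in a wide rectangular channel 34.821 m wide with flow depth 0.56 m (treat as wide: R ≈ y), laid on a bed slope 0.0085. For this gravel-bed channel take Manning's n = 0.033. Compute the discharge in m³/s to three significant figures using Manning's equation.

37.0 m³/s

A = b·y = 34.821 × 0.56 = 19.50 m²
Wide channel: R ≈ y = 0.56 m
Q = (1/n)·A·R^(2/3)·S^(1/2) = (1/0.033) × 19.50 × 0.5600^(2/3) × 0.0085^(1/2) = 37.01 m³/s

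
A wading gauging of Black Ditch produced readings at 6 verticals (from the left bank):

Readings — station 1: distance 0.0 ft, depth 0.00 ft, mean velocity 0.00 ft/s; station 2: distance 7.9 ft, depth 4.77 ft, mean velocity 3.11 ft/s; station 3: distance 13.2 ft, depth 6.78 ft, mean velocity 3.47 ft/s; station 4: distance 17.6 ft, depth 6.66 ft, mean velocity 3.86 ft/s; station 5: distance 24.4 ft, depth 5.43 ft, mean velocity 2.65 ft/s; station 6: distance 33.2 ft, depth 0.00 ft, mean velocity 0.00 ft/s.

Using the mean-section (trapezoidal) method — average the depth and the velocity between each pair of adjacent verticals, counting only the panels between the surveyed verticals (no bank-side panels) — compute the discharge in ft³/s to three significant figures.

404 ft³/s

Panel 1-2: Δb = 7.9 ft, d̄ = (0.00+4.77)/2 = 2.385, v̄ = (0.00+3.11)/2 = 1.555 → q = 7.9×2.385×1.555 = 29.30 ft³/s
Panel 2-3: Δb = 5.3 ft, d̄ = (4.77+6.78)/2 = 5.775, v̄ = (3.11+3.47)/2 = 3.29 → q = 5.3×5.775×3.29 = 100.7 ft³/s
Panel 3-4: Δb = 4.4 ft, d̄ = (6.78+6.66)/2 = 6.72, v̄ = (3.47+3.86)/2 = 3.665 → q = 4.4×6.72×3.665 = 108.4 ft³/s
Panel 4-5: Δb = 6.8 ft, d̄ = (6.66+5.43)/2 = 6.045, v̄ = (3.86+2.65)/2 = 3.255 → q = 6.8×6.045×3.255 = 133.8 ft³/s
Panel 5-6: Δb = 8.8 ft, d̄ = (5.43+0.00)/2 = 2.715, v̄ = (2.65+0.00)/2 = 1.325 → q = 8.8×2.715×1.325 = 31.66 ft³/s
Q = Σ q = 403.8 ft³/s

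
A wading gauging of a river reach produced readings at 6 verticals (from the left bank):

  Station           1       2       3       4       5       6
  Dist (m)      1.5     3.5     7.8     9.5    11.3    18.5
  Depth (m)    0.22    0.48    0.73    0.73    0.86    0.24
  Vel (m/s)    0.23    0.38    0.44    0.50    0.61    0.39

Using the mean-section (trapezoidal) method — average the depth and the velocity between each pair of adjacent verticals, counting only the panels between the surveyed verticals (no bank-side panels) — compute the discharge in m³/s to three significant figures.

Panel 1-2: Δb = 2 m, d̄ = (0.22+0.48)/2 = 0.35, v̄ = (0.23+0.38)/2 = 0.305 → q = 2×0.35×0.305 = 0.2135 m³/s
Panel 2-3: Δb = 4.3 m, d̄ = (0.48+0.73)/2 = 0.605, v̄ = (0.38+0.44)/2 = 0.41 → q = 4.3×0.605×0.41 = 1.067 m³/s
Panel 3-4: Δb = 1.7 m, d̄ = (0.73+0.73)/2 = 0.73, v̄ = (0.44+0.50)/2 = 0.47 → q = 1.7×0.73×0.47 = 0.5833 m³/s
Panel 4-5: Δb = 1.8 m, d̄ = (0.73+0.86)/2 = 0.795, v̄ = (0.50+0.61)/2 = 0.555 → q = 1.8×0.795×0.555 = 0.7942 m³/s
Panel 5-6: Δb = 7.2 m, d̄ = (0.86+0.24)/2 = 0.55, v̄ = (0.61+0.39)/2 = 0.5 → q = 7.2×0.55×0.5 = 1.980 m³/s
Q = Σ q = 4.638 m³/s

4.64 m³/s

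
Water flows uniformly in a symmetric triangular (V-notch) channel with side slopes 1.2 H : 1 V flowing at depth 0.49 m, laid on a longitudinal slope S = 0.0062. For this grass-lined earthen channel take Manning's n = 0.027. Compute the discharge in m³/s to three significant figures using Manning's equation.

A = z·y² = 1.2×0.49² = 0.2881 m²
P = 2y√(1+z²) = 2×0.49×√(1+1.2²) = 1.531 m
R = A/P = 0.2881/1.531 = 0.1882 m
Q = (1/n)·A·R^(2/3)·S^(1/2) = (1/0.027) × 0.2881 × 0.1882^(2/3) × 0.0062^(1/2) = 0.2760 m³/s

0.276 m³/s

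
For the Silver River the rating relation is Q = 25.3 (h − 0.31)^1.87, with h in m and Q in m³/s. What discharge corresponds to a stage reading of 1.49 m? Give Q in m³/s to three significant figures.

Q = 25.3 × (1.49 − 0.31)^1.87 = 25.3 × 1.18^1.87 = 34.48 m³/s

34.5 m³/s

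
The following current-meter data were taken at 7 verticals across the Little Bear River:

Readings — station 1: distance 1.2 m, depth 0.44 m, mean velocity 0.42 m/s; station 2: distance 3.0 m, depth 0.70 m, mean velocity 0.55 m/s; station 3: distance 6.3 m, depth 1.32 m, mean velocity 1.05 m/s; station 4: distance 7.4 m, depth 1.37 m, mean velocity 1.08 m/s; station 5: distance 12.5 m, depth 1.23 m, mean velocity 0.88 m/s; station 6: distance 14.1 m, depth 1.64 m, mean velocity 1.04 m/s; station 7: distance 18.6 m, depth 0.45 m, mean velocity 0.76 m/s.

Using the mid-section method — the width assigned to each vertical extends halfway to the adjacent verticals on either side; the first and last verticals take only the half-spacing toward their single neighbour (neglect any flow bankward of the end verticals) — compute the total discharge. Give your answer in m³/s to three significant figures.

w_1 = (3.0 − 1.2)/2 = 0.9 m; q_1 = 0.42 × 0.44 × 0.9 = 0.1663 m³/s
w_2 = (6.3 − 1.2)/2 = 2.55 m; q_2 = 0.55 × 0.70 × 2.55 = 0.9818 m³/s
w_3 = (7.4 − 3.0)/2 = 2.2 m; q_3 = 1.05 × 1.32 × 2.2 = 3.049 m³/s
w_4 = (12.5 − 6.3)/2 = 3.1 m; q_4 = 1.08 × 1.37 × 3.1 = 4.587 m³/s
w_5 = (14.1 − 7.4)/2 = 3.35 m; q_5 = 0.88 × 1.23 × 3.35 = 3.626 m³/s
w_6 = (18.6 − 12.5)/2 = 3.05 m; q_6 = 1.04 × 1.64 × 3.05 = 5.202 m³/s
w_7 = (18.6 − 14.1)/2 = 2.25 m; q_7 = 0.76 × 0.45 × 2.25 = 0.7695 m³/s
Q = Σ qᵢ = 18.38 m³/s

18.4 m³/s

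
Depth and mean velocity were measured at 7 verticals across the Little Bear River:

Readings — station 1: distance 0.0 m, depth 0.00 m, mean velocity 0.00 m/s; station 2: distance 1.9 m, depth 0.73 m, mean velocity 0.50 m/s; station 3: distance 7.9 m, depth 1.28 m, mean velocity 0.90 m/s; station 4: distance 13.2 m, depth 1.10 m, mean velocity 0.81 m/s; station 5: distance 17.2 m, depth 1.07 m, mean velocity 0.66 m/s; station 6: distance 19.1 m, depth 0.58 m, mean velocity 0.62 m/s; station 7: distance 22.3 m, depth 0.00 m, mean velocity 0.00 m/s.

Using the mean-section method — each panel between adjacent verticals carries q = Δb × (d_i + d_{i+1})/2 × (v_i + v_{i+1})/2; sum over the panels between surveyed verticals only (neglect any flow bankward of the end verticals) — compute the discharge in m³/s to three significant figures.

Panel 1-2: Δb = 1.9 m, d̄ = (0.00+0.73)/2 = 0.365, v̄ = (0.00+0.50)/2 = 0.25 → q = 1.9×0.365×0.25 = 0.1734 m³/s
Panel 2-3: Δb = 6 m, d̄ = (0.73+1.28)/2 = 1.005, v̄ = (0.50+0.90)/2 = 0.7 → q = 6×1.005×0.7 = 4.221 m³/s
Panel 3-4: Δb = 5.3 m, d̄ = (1.28+1.10)/2 = 1.19, v̄ = (0.90+0.81)/2 = 0.855 → q = 5.3×1.19×0.855 = 5.392 m³/s
Panel 4-5: Δb = 4 m, d̄ = (1.10+1.07)/2 = 1.085, v̄ = (0.81+0.66)/2 = 0.735 → q = 4×1.085×0.735 = 3.190 m³/s
Panel 5-6: Δb = 1.9 m, d̄ = (1.07+0.58)/2 = 0.825, v̄ = (0.66+0.62)/2 = 0.64 → q = 1.9×0.825×0.64 = 1.003 m³/s
Panel 6-7: Δb = 3.2 m, d̄ = (0.58+0.00)/2 = 0.29, v̄ = (0.62+0.00)/2 = 0.31 → q = 3.2×0.29×0.31 = 0.2877 m³/s
Q = Σ q = 14.27 m³/s

14.3 m³/s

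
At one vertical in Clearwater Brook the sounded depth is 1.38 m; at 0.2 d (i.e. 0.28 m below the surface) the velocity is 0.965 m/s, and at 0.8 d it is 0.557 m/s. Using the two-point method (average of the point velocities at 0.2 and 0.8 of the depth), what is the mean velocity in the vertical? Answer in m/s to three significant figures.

0.761 m/s

v̄ = (0.965 + 0.557) / 2 = 0.7610 m/s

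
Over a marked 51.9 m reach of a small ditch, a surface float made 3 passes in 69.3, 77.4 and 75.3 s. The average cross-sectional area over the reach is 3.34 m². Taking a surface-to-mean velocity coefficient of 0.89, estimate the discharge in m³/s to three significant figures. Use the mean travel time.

t̄ = (69.3 + 77.4 + 75.3) / 3 = 74 s
v_surface = L / t̄ = 51.9 / 74 = 0.7014 m/s
v_mean = 0.89 × 0.7014 = 0.6242 m/s
Q = A × v_mean = 3.34 × 0.6242 = 2.085 m³/s

2.08 m³/s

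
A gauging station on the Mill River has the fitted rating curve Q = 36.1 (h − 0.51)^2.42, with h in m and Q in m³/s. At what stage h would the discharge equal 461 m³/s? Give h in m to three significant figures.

h − h₀ = (Q/C)^(1/b) = (461/36.1)^(1/2.42) = 2.865 m
h = 0.51 + 2.865 = 3.375 m

3.37 m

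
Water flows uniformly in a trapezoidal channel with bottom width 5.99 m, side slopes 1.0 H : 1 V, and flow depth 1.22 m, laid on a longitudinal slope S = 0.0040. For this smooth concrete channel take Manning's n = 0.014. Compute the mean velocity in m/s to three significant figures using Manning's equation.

4.31 m/s

A = (b + z·y)·y = (5.99 + 1.0×1.22)×1.22 = 8.796 m²
P = b + 2y√(1+z²) = 5.99 + 2×1.22×√(1+1.0²) = 9.441 m
R = A/P = 8.796/9.441 = 0.9317 m
Q = (1/n)·A·R^(2/3)·S^(1/2) = (1/0.014) × 8.796 × 0.9317^(2/3) × 0.0040^(1/2) = 37.91 m³/s
V = Q/A = 37.91/8.796 = 4.310 m/s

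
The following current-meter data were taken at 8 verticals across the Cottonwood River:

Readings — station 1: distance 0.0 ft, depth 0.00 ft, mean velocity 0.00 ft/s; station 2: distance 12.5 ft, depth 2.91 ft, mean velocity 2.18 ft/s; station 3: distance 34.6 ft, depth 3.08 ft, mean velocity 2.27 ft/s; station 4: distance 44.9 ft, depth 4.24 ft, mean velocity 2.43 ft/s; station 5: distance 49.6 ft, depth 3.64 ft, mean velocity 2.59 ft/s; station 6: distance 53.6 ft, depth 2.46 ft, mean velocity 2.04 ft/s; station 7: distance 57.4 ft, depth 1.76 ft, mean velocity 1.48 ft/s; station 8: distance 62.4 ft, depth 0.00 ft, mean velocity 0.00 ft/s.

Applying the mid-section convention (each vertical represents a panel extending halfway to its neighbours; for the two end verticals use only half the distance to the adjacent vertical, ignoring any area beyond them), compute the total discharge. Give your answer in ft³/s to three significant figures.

372 ft³/s

w_2 = (34.6 − 0.0)/2 = 17.3 ft; q_2 = 2.18 × 2.91 × 17.3 = 109.7 ft³/s
w_3 = (44.9 − 12.5)/2 = 16.2 ft; q_3 = 2.27 × 3.08 × 16.2 = 113.3 ft³/s
w_4 = (49.6 − 34.6)/2 = 7.5 ft; q_4 = 2.43 × 4.24 × 7.5 = 77.27 ft³/s
w_5 = (53.6 − 44.9)/2 = 4.35 ft; q_5 = 2.59 × 3.64 × 4.35 = 41.01 ft³/s
w_6 = (57.4 − 49.6)/2 = 3.9 ft; q_6 = 2.04 × 2.46 × 3.9 = 19.57 ft³/s
w_7 = (62.4 − 53.6)/2 = 4.4 ft; q_7 = 1.48 × 1.76 × 4.4 = 11.46 ft³/s
Stations 1, 8 contribute zero (depth or velocity is 0).
Q = Σ qᵢ = 372.3 ft³/s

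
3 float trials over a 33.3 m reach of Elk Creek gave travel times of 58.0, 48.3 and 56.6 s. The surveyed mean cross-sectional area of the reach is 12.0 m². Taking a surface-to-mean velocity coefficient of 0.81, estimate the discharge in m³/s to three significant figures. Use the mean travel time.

5.96 m³/s

t̄ = (58.0 + 48.3 + 56.6) / 3 = 54.3 s
v_surface = L / t̄ = 33.3 / 54.3 = 0.6133 m/s
v_mean = 0.81 × 0.6133 = 0.4967 m/s
Q = A × v_mean = 12.0 × 0.4967 = 5.961 m³/s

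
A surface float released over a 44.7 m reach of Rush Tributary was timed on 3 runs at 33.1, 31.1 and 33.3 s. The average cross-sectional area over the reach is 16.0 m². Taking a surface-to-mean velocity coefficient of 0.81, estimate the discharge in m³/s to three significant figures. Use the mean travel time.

t̄ = (33.1 + 31.1 + 33.3) / 3 = 32.5 s
v_surface = L / t̄ = 44.7 / 32.5 = 1.375 m/s
v_mean = 0.81 × 1.375 = 1.114 m/s
Q = A × v_mean = 16.0 × 1.114 = 17.82 m³/s

17.8 m³/s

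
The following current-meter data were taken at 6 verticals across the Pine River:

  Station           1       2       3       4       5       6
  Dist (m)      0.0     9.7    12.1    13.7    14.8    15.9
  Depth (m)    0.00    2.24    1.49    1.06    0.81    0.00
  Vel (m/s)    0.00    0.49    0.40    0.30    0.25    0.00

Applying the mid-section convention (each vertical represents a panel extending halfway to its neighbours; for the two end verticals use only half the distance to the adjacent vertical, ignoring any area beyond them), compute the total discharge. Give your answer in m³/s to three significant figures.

8.48 m³/s

w_2 = (12.1 − 0.0)/2 = 6.05 m; q_2 = 0.49 × 2.24 × 6.05 = 6.640 m³/s
w_3 = (13.7 − 9.7)/2 = 2 m; q_3 = 0.40 × 1.49 × 2 = 1.192 m³/s
w_4 = (14.8 − 12.1)/2 = 1.35 m; q_4 = 0.30 × 1.06 × 1.35 = 0.4293 m³/s
w_5 = (15.9 − 13.7)/2 = 1.1 m; q_5 = 0.25 × 0.81 × 1.1 = 0.2228 m³/s
Stations 1, 6 contribute zero (depth or velocity is 0).
Q = Σ qᵢ = 8.485 m³/s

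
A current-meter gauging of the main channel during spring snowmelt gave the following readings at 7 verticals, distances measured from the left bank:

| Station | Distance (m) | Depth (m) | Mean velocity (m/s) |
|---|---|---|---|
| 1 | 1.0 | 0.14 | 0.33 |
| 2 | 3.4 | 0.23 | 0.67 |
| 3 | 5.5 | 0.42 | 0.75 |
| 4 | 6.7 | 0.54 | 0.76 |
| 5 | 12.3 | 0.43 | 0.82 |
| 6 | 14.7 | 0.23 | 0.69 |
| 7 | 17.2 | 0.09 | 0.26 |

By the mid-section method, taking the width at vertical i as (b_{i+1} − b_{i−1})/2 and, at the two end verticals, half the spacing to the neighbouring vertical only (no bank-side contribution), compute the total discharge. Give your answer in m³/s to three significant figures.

w_1 = (3.4 − 1.0)/2 = 1.2 m; q_1 = 0.33 × 0.14 × 1.2 = 0.05544 m³/s
w_2 = (5.5 − 1.0)/2 = 2.25 m; q_2 = 0.67 × 0.23 × 2.25 = 0.3467 m³/s
w_3 = (6.7 − 3.4)/2 = 1.65 m; q_3 = 0.75 × 0.42 × 1.65 = 0.5198 m³/s
w_4 = (12.3 − 5.5)/2 = 3.4 m; q_4 = 0.76 × 0.54 × 3.4 = 1.395 m³/s
w_5 = (14.7 − 6.7)/2 = 4 m; q_5 = 0.82 × 0.43 × 4 = 1.410 m³/s
w_6 = (17.2 − 12.3)/2 = 2.45 m; q_6 = 0.69 × 0.23 × 2.45 = 0.3888 m³/s
w_7 = (17.2 − 14.7)/2 = 1.25 m; q_7 = 0.26 × 0.09 × 1.25 = 0.02925 m³/s
Q = Σ qᵢ = 4.146 m³/s

4.15 m³/s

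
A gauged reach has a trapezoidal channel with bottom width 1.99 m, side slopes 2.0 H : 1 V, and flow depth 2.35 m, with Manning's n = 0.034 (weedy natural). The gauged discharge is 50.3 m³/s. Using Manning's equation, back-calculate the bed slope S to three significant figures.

A = (b + z·y)·y = (1.99 + 2.0×2.35)×2.35 = 15.72 m²
P = b + 2y√(1+z²) = 1.99 + 2×2.35×√(1+2.0²) = 12.50 m
R = A/P = 15.72/12.50 = 1.258 m
S = (Q·n / (1·A·R^(2/3)))² = (50.3×0.034 / (1×15.72×1.165))² = 0.008716

0.00872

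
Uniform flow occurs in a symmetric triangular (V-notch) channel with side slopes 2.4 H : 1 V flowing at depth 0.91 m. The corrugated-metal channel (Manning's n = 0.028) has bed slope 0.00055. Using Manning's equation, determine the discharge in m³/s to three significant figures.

0.934 m³/s

A = z·y² = 2.4×0.91² = 1.987 m²
P = 2y√(1+z²) = 2×0.91×√(1+2.4²) = 4.732 m
R = A/P = 1.987/4.732 = 0.4200 m
Q = (1/n)·A·R^(2/3)·S^(1/2) = (1/0.028) × 1.987 × 0.4200^(2/3) × 0.00055^(1/2) = 0.9336 m³/s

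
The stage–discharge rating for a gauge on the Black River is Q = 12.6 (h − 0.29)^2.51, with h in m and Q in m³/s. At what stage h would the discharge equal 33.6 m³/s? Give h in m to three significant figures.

h − h₀ = (Q/C)^(1/b) = (33.6/12.6)^(1/2.51) = 1.478 m
h = 0.29 + 1.478 = 1.768 m

1.77 m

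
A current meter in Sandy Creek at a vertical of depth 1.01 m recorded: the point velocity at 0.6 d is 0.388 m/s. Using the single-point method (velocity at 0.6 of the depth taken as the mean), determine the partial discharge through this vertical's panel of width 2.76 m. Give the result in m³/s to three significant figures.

v̄ = v₀.₆ = 0.388 m/s
q = v̄ × d × w = 0.3880 × 1.01 × 2.76 = 1.082 m³/s

1.08 m³/s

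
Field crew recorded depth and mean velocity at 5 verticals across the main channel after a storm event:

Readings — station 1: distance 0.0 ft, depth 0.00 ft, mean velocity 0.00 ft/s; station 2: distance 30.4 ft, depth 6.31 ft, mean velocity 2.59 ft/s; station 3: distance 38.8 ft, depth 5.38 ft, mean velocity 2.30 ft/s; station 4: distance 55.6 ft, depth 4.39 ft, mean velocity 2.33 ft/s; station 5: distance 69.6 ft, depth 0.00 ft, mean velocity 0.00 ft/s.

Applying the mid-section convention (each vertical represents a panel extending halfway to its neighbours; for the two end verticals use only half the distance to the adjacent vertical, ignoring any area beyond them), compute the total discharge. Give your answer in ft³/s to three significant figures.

w_2 = (38.8 − 0.0)/2 = 19.4 ft; q_2 = 2.59 × 6.31 × 19.4 = 317.1 ft³/s
w_3 = (55.6 − 30.4)/2 = 12.6 ft; q_3 = 2.30 × 5.38 × 12.6 = 155.9 ft³/s
w_4 = (69.6 − 38.8)/2 = 15.4 ft; q_4 = 2.33 × 4.39 × 15.4 = 157.5 ft³/s
Stations 1, 5 contribute zero (depth or velocity is 0).
Q = Σ qᵢ = 630.5 ft³/s

630 ft³/s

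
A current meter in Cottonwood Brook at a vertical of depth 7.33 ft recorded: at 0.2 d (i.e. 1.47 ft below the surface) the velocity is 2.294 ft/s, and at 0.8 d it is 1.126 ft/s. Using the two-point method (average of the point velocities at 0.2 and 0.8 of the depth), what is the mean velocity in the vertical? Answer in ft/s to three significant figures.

v̄ = (2.294 + 1.126) / 2 = 1.710 ft/s

1.71 ft/s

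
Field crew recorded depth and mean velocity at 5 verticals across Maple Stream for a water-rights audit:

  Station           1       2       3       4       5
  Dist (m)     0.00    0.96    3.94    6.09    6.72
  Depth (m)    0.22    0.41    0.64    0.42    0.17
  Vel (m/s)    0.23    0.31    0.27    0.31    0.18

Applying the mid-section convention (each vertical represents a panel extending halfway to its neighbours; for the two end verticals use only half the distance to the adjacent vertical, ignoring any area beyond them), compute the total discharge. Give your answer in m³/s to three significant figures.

w_1 = (0.96 − 0.00)/2 = 0.48 m; q_1 = 0.23 × 0.22 × 0.48 = 0.02429 m³/s
w_2 = (3.94 − 0.00)/2 = 1.97 m; q_2 = 0.31 × 0.41 × 1.97 = 0.2504 m³/s
w_3 = (6.09 − 0.96)/2 = 2.565 m; q_3 = 0.27 × 0.64 × 2.565 = 0.4432 m³/s
w_4 = (6.72 − 3.94)/2 = 1.39 m; q_4 = 0.31 × 0.42 × 1.39 = 0.1810 m³/s
w_5 = (6.72 − 6.09)/2 = 0.315 m; q_5 = 0.18 × 0.17 × 0.315 = 0.009639 m³/s
Q = Σ qᵢ = 0.9085 m³/s

0.909 m³/s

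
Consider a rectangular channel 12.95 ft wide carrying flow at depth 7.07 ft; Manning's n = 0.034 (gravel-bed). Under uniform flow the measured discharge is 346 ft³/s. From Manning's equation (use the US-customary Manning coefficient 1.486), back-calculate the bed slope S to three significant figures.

A = b·y = 12.95 × 7.07 = 91.56 ft²
P = b + 2y = 12.95 + 2×7.07 = 27.09 ft
R = A/P = 91.56/27.09 = 3.380 ft
S = (Q·n / (1.486·A·R^(2/3)))² = (346×0.034 / (1.486×91.56×2.252))² = 0.001474

0.00147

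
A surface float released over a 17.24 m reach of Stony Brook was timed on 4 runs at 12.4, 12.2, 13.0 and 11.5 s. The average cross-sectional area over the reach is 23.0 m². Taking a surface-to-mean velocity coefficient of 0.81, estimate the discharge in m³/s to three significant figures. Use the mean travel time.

t̄ = (12.4 + 12.2 + 13.0 + 11.5) / 4 = 12.275 s
v_surface = L / t̄ = 17.24 / 12.275 = 1.404 m/s
v_mean = 0.81 × 1.404 = 1.138 m/s
Q = A × v_mean = 23.0 × 1.138 = 26.17 m³/s

26.2 m³/s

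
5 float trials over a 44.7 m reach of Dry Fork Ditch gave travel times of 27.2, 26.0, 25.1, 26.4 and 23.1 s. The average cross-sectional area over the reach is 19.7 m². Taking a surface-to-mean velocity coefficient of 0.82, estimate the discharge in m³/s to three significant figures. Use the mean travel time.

28.3 m³/s

t̄ = (27.2 + 26.0 + 25.1 + 26.4 + 23.1) / 5 = 25.56 s
v_surface = L / t̄ = 44.7 / 25.56 = 1.749 m/s
v_mean = 0.82 × 1.749 = 1.434 m/s
Q = A × v_mean = 19.7 × 1.434 = 28.25 m³/s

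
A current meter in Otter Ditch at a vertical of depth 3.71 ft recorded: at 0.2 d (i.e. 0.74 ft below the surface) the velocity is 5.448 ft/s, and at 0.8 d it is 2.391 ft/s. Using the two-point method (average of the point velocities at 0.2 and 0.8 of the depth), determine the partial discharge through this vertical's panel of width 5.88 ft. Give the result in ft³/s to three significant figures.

85.5 ft³/s

v̄ = (5.448 + 2.391) / 2 = 3.920 ft/s
q = v̄ × d × w = 3.920 × 3.71 × 5.88 = 85.50 ft³/s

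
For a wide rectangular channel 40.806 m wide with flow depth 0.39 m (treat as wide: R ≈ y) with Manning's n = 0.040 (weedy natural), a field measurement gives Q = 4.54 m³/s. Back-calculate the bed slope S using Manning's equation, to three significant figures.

A = b·y = 40.806 × 0.39 = 15.91 m²
Wide channel: R ≈ y = 0.39 m
S = (Q·n / (1·A·R^(2/3)))² = (4.54×0.040 / (1×15.91×0.5338))² = 0.0004570

0.000457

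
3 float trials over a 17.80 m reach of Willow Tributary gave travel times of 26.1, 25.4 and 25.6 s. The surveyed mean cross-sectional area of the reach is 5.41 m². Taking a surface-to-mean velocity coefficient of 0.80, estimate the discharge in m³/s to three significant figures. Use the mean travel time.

t̄ = (26.1 + 25.4 + 25.6) / 3 = 25.7 s
v_surface = L / t̄ = 17.80 / 25.7 = 0.6926 m/s
v_mean = 0.80 × 0.6926 = 0.5541 m/s
Q = A × v_mean = 5.41 × 0.5541 = 2.998 m³/s

3.00 m³/s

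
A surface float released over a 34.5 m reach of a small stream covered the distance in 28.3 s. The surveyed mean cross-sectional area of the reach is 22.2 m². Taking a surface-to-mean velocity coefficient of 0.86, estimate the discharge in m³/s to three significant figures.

23.3 m³/s

v_surface = L / t̄ = 34.5 / 28.3 = 1.219 m/s
v_mean = 0.86 × 1.219 = 1.048 m/s
Q = A × v_mean = 22.2 × 1.048 = 23.27 m³/s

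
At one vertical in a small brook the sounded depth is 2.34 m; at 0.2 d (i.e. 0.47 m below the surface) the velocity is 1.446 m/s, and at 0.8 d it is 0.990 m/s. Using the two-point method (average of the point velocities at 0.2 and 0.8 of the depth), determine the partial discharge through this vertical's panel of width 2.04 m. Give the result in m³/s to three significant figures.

v̄ = (1.446 + 0.990) / 2 = 1.218 m/s
q = v̄ × d × w = 1.218 × 2.34 × 2.04 = 5.814 m³/s

5.81 m³/s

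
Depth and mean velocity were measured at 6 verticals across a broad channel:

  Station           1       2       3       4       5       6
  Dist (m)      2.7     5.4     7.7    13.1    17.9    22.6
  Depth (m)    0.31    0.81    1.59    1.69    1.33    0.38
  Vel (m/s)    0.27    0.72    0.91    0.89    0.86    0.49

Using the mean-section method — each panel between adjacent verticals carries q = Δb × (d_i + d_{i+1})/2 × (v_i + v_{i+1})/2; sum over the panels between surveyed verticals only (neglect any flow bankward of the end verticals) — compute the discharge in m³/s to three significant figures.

20.0 m³/s

Panel 1-2: Δb = 2.7 m, d̄ = (0.31+0.81)/2 = 0.56, v̄ = (0.27+0.72)/2 = 0.495 → q = 2.7×0.56×0.495 = 0.7484 m³/s
Panel 2-3: Δb = 2.3 m, d̄ = (0.81+1.59)/2 = 1.2, v̄ = (0.72+0.91)/2 = 0.815 → q = 2.3×1.2×0.815 = 2.249 m³/s
Panel 3-4: Δb = 5.4 m, d̄ = (1.59+1.69)/2 = 1.64, v̄ = (0.91+0.89)/2 = 0.9 → q = 5.4×1.64×0.9 = 7.970 m³/s
Panel 4-5: Δb = 4.8 m, d̄ = (1.69+1.33)/2 = 1.51, v̄ = (0.89+0.86)/2 = 0.875 → q = 4.8×1.51×0.875 = 6.342 m³/s
Panel 5-6: Δb = 4.7 m, d̄ = (1.33+0.38)/2 = 0.855, v̄ = (0.86+0.49)/2 = 0.675 → q = 4.7×0.855×0.675 = 2.712 m³/s
Q = Σ q = 20.02 m³/s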